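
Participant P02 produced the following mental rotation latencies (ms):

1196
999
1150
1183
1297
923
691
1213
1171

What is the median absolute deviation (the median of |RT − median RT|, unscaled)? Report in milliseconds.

Sorted: 691, 923, 999, 1150, 1171, 1183, 1196, 1213, 1297 → median = 1171
|x − 1171|: 25, 172, 21, 12, 126, 248, 480, 42, 0
Sorted deviations: 0, 12, 21, 25, 42, 126, 172, 248, 480 → MAD = 42

42 ms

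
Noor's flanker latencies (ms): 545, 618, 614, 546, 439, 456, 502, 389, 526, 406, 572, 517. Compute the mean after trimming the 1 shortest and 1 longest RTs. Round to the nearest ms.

512 ms

Sorted: 389, 406, 439, 456, 502, 517, 526, 545, 546, 572, 614, 618
Drop lowest 1 (389) and highest 1 (618)
Remaining (n=10): Σ = 5123, mean = 5123/10 = 512.300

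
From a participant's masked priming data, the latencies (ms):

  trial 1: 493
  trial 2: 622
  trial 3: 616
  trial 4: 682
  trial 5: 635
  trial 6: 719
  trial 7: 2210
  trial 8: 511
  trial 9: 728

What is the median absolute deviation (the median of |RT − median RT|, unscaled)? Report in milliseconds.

84 ms

Sorted: 493, 511, 616, 622, 635, 682, 719, 728, 2210 → median = 635
|x − 635|: 142, 13, 19, 47, 0, 84, 1575, 124, 93
Sorted deviations: 0, 13, 19, 47, 84, 93, 124, 142, 1575 → MAD = 84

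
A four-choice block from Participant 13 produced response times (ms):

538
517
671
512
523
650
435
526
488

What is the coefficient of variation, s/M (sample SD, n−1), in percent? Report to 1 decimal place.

n = 9, Σ = 4860, M = 540.0000
Σ(x−M)² = 44792.000; s = √(44792.000/8) = 74.8265
CV = 74.8265 / 540.0000 = 0.13857 = 13.857%

13.9%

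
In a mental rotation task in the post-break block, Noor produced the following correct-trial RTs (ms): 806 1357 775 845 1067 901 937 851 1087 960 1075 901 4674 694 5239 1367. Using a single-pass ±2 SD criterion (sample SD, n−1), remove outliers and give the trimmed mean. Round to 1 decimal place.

973.1 ms

n = 16, ΣRT = 23536, M = 1471.000
Σ(x−M)² = 28451056.00; s = √(28451056.00/15) = 1377.221
Cutoffs: 1471.000 ± 2·1377.221 → [-1283.4, 4225.4]
Outside: 4674, 5239 → excluded.
Retained (n=14): Σ = 13623, mean = 13623/14 = 973.071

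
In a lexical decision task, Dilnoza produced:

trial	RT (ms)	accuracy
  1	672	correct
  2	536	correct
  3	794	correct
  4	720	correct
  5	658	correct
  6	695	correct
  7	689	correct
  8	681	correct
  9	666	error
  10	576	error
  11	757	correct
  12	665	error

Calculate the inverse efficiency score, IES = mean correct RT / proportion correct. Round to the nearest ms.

919 ms

Correct trials (n=9): 672, 536, 794, 720, 658, 695, 689, 681, 757
Mean correct RT = 6202/9 = 689.1111 ms
Proportion correct = 9/12
IES = 689.1111 / (9/12) = 918.815 ms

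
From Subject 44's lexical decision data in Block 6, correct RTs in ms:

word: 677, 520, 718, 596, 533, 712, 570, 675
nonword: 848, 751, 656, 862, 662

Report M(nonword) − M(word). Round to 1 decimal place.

M(word) = 5001/8 = 625.125
M(nonword) = 3779/5 = 755.800
Difference = 755.800 − 625.125 = 130.675 ms

130.7 ms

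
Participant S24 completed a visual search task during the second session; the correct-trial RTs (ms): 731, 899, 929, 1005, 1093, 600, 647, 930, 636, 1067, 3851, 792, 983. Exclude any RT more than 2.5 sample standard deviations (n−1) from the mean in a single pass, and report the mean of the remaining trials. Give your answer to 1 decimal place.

859.3 ms

n = 13, ΣRT = 14163, M = 1089.462
Σ(x−M)² = 8590481.23; s = √(8590481.23/12) = 846.093
Cutoffs: 1089.462 ± 2.5·846.093 → [-1025.8, 3204.7]
Outside: 3851 → excluded.
Retained (n=12): Σ = 10312, mean = 10312/12 = 859.333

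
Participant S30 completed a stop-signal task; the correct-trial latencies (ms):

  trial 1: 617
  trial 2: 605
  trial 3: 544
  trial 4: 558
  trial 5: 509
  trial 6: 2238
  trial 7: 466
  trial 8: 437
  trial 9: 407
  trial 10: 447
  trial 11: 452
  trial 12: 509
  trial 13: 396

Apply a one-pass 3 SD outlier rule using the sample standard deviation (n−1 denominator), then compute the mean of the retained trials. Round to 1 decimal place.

495.6 ms

n = 13, ΣRT = 8185, M = 629.615
Σ(x−M)² = 2862121.08; s = √(2862121.08/12) = 488.375
Cutoffs: 629.615 ± 3·488.375 → [-835.5, 2094.7]
Outside: 2238 → excluded.
Retained (n=12): Σ = 5947, mean = 5947/12 = 495.583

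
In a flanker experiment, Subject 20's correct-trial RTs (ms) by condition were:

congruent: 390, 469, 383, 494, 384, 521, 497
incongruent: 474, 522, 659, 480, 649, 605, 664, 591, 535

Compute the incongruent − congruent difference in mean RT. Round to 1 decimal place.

127.2 ms

M(congruent) = 3138/7 = 448.286
M(incongruent) = 5179/9 = 575.444
Difference = 575.444 − 448.286 = 127.159 ms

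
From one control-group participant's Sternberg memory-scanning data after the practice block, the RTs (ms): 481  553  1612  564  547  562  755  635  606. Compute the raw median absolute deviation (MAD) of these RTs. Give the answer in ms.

Sorted: 481, 547, 553, 562, 564, 606, 635, 755, 1612 → median = 564
|x − 564|: 83, 11, 1048, 0, 17, 2, 191, 71, 42
Sorted deviations: 0, 2, 11, 17, 42, 71, 83, 191, 1048 → MAD = 42

42 ms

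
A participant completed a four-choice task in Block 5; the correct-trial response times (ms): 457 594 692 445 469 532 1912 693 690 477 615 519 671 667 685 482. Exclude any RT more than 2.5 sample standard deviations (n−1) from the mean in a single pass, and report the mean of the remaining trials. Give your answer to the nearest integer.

579 ms

n = 16, ΣRT = 10600, M = 662.500
Σ(x−M)² = 1802946.00; s = √(1802946.00/15) = 346.694
Cutoffs: 662.500 ± 2.5·346.694 → [-204.2, 1529.2]
Outside: 1912 → excluded.
Retained (n=15): Σ = 8688, mean = 8688/15 = 579.200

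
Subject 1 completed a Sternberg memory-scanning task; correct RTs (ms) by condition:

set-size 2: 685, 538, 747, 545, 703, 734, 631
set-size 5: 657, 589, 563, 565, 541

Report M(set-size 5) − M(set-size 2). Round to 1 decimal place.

M(set-size 2) = 4583/7 = 654.714
M(set-size 5) = 2915/5 = 583.000
Difference = 583.000 − 654.714 = -71.714 ms

-71.7 ms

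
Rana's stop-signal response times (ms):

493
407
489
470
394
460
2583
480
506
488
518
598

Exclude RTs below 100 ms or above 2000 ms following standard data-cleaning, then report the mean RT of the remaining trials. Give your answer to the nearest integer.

482 ms

Excluded: 2583
Retained (n=11): Σ = 5303
Mean = 5303/11 = 482.0909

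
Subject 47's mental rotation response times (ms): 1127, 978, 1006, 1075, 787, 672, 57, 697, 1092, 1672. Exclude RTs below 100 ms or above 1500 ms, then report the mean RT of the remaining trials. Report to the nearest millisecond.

Excluded: 57, 1672
Retained (n=8): Σ = 7434
Mean = 7434/8 = 929.2500

929 ms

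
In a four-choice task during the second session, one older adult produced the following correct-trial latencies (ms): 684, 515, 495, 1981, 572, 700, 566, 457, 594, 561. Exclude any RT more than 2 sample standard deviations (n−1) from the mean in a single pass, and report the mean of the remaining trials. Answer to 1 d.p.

571.6 ms

n = 10, ΣRT = 7125, M = 712.500
Σ(x−M)² = 1839850.50; s = √(1839850.50/9) = 452.137
Cutoffs: 712.500 ± 2·452.137 → [-191.8, 1616.8]
Outside: 1981 → excluded.
Retained (n=9): Σ = 5144, mean = 5144/9 = 571.556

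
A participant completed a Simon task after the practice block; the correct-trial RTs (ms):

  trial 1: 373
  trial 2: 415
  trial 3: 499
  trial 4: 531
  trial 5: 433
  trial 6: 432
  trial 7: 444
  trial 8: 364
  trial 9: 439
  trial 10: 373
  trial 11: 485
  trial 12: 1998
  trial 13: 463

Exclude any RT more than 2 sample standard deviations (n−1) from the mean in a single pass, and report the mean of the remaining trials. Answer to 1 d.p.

437.6 ms

n = 13, ΣRT = 7249, M = 557.615
Σ(x−M)² = 2277355.08; s = √(2277355.08/12) = 435.637
Cutoffs: 557.615 ± 2·435.637 → [-313.7, 1428.9]
Outside: 1998 → excluded.
Retained (n=12): Σ = 5251, mean = 5251/12 = 437.583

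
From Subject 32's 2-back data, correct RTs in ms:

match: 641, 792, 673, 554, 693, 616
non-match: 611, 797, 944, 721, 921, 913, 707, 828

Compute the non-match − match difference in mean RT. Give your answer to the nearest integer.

144 ms

M(match) = 3969/6 = 661.500
M(non-match) = 6442/8 = 805.250
Difference = 805.250 − 661.500 = 143.750 ms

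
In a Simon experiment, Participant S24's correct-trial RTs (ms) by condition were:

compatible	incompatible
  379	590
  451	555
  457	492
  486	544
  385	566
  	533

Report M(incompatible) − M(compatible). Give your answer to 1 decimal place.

M(compatible) = 2158/5 = 431.600
M(incompatible) = 3280/6 = 546.667
Difference = 546.667 − 431.600 = 115.067 ms

115.1 ms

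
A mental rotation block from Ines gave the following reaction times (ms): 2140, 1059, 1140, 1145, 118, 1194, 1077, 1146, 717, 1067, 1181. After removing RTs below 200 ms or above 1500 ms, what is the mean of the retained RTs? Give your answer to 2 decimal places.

1080.67 ms

Excluded: 118, 2140
Retained (n=9): Σ = 9726
Mean = 9726/9 = 1080.6667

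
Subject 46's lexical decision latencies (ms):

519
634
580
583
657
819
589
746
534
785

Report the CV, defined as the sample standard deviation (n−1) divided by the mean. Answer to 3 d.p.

0.163

n = 10, Σ = 6446, M = 644.6000
Σ(x−M)² = 99742.400; s = √(99742.400/9) = 105.2734
CV = 105.2734 / 644.6000 = 0.16332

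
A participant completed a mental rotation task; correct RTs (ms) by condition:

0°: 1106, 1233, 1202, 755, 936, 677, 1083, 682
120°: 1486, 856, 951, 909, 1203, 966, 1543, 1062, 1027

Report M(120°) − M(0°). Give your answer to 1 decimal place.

152.2 ms

M(0°) = 7674/8 = 959.250
M(120°) = 10003/9 = 1111.444
Difference = 1111.444 − 959.250 = 152.194 ms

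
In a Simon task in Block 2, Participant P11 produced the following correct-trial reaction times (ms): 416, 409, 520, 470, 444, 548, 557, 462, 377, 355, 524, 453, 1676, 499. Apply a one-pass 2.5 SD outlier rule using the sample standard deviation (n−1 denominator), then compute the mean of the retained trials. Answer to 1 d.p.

n = 14, ΣRT = 7710, M = 550.714
Σ(x−M)² = 1412678.86; s = √(1412678.86/13) = 329.648
Cutoffs: 550.714 ± 2.5·329.648 → [-273.4, 1374.8]
Outside: 1676 → excluded.
Retained (n=13): Σ = 6034, mean = 6034/13 = 464.154

464.2 ms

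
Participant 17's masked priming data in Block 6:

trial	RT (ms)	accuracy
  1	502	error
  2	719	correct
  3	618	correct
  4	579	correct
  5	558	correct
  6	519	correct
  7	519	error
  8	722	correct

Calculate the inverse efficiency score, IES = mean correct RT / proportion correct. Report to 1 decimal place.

Correct trials (n=6): 719, 618, 579, 558, 519, 722
Mean correct RT = 3715/6 = 619.1667 ms
Proportion correct = 6/8
IES = 619.1667 / (6/8) = 825.556 ms

825.6 ms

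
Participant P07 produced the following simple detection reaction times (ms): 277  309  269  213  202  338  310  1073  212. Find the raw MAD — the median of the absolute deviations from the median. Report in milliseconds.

Sorted: 202, 212, 213, 269, 277, 309, 310, 338, 1073 → median = 277
|x − 277|: 0, 32, 8, 64, 75, 61, 33, 796, 65
Sorted deviations: 0, 8, 32, 33, 61, 64, 65, 75, 796 → MAD = 61

61 ms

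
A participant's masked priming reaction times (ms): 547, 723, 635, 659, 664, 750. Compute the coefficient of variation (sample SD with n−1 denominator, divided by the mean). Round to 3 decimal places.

n = 6, Σ = 3978, M = 663.0000
Σ(x−M)² = 25426.000; s = √(25426.000/5) = 71.3106
CV = 71.3106 / 663.0000 = 0.10756

0.108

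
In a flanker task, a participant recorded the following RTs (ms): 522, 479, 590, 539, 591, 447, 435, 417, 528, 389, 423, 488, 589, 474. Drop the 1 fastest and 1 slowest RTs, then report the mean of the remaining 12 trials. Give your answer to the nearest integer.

494 ms

Sorted: 389, 417, 423, 435, 447, 474, 479, 488, 522, 528, 539, 589, 590, 591
Drop lowest 1 (389) and highest 1 (591)
Remaining (n=12): Σ = 5931, mean = 5931/12 = 494.250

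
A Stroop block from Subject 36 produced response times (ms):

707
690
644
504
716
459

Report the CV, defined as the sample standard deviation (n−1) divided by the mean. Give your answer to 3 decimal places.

n = 6, Σ = 3720, M = 620.0000
Σ(x−M)² = 61638.000; s = √(61638.000/5) = 111.0297
CV = 111.0297 / 620.0000 = 0.17908

0.179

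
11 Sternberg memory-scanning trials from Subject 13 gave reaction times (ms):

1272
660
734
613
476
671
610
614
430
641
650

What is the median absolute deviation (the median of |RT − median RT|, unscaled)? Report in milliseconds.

30 ms

Sorted: 430, 476, 610, 613, 614, 641, 650, 660, 671, 734, 1272 → median = 641
|x − 641|: 631, 19, 93, 28, 165, 30, 31, 27, 211, 0, 9
Sorted deviations: 0, 9, 19, 27, 28, 30, 31, 93, 165, 211, 631 → MAD = 30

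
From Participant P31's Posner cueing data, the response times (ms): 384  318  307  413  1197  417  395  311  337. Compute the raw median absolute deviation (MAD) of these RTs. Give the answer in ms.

47 ms

Sorted: 307, 311, 318, 337, 384, 395, 413, 417, 1197 → median = 384
|x − 384|: 0, 66, 77, 29, 813, 33, 11, 73, 47
Sorted deviations: 0, 11, 29, 33, 47, 66, 73, 77, 813 → MAD = 47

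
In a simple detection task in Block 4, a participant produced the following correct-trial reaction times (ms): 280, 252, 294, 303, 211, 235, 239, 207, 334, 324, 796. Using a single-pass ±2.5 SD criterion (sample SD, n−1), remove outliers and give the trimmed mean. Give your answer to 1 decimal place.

267.9 ms

n = 11, ΣRT = 3475, M = 315.909
Σ(x−M)² = 272228.91; s = √(272228.91/10) = 164.994
Cutoffs: 315.909 ± 2.5·164.994 → [-96.6, 728.4]
Outside: 796 → excluded.
Retained (n=10): Σ = 2679, mean = 2679/10 = 267.900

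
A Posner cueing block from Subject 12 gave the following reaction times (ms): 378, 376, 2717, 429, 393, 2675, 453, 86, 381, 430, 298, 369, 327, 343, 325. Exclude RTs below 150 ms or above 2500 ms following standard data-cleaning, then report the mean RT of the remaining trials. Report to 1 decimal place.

375.2 ms

Excluded: 86, 2675, 2717
Retained (n=12): Σ = 4502
Mean = 4502/12 = 375.1667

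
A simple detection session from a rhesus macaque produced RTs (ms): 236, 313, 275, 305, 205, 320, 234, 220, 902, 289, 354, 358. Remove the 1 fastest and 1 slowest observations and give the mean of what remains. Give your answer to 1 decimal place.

Sorted: 205, 220, 234, 236, 275, 289, 305, 313, 320, 354, 358, 902
Drop lowest 1 (205) and highest 1 (902)
Remaining (n=10): Σ = 2904, mean = 2904/10 = 290.400

290.4 ms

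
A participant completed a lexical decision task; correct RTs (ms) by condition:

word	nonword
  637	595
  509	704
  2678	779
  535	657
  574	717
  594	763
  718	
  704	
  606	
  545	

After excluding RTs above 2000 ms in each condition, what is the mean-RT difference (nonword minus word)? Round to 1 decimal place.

100.1 ms

word: exclude 2678
M(word) = 5422/9 = 602.444
M(nonword) = 4215/6 = 702.500
Difference = 702.500 − 602.444 = 100.056 ms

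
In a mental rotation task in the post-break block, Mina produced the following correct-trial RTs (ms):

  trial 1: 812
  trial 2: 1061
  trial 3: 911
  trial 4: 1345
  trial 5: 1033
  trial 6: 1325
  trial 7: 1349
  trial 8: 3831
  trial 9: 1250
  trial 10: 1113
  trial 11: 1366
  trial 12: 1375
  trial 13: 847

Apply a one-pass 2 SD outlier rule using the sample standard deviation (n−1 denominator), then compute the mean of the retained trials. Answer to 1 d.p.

1148.9 ms

n = 13, ΣRT = 17618, M = 1355.231
Σ(x−M)² = 7141890.31; s = √(7141890.31/12) = 771.465
Cutoffs: 1355.231 ± 2·771.465 → [-187.7, 2898.2]
Outside: 3831 → excluded.
Retained (n=12): Σ = 13787, mean = 13787/12 = 1148.917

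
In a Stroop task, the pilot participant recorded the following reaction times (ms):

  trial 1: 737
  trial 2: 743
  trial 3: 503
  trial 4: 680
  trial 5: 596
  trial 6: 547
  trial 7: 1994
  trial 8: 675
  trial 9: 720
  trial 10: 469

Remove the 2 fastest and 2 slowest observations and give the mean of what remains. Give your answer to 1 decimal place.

Sorted: 469, 503, 547, 596, 675, 680, 720, 737, 743, 1994
Drop lowest 2 (469, 503) and highest 2 (743, 1994)
Remaining (n=6): Σ = 3955, mean = 3955/6 = 659.167

659.2 ms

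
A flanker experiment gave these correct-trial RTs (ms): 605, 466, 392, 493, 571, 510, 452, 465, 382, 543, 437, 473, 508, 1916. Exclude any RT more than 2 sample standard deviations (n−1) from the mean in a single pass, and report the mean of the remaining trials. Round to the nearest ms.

484 ms

n = 14, ΣRT = 8213, M = 586.643
Σ(x−M)² = 1953057.21; s = √(1953057.21/13) = 387.602
Cutoffs: 586.643 ± 2·387.602 → [-188.6, 1361.8]
Outside: 1916 → excluded.
Retained (n=13): Σ = 6297, mean = 6297/13 = 484.385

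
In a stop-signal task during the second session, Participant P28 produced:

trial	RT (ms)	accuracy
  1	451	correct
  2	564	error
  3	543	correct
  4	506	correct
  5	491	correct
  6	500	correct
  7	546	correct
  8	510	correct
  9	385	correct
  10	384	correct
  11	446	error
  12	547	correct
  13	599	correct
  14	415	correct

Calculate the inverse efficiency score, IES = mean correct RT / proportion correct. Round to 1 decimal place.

Correct trials (n=12): 451, 543, 506, 491, 500, 546, 510, 385, 384, 547, 599, 415
Mean correct RT = 5877/12 = 489.7500 ms
Proportion correct = 12/14
IES = 489.7500 / (12/14) = 571.375 ms

571.4 ms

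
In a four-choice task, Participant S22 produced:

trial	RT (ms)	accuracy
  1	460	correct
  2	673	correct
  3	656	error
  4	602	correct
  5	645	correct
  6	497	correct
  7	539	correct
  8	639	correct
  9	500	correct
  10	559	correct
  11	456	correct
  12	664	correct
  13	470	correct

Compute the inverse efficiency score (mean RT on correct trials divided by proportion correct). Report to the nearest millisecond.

605 ms

Correct trials (n=12): 460, 673, 602, 645, 497, 539, 639, 500, 559, 456, 664, 470
Mean correct RT = 6704/12 = 558.6667 ms
Proportion correct = 12/13
IES = 558.6667 / (12/13) = 605.222 ms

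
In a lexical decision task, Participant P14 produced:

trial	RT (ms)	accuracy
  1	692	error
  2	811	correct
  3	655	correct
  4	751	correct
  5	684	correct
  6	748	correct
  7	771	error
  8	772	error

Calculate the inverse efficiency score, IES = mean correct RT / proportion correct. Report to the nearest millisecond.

Correct trials (n=5): 811, 655, 751, 684, 748
Mean correct RT = 3649/5 = 729.8000 ms
Proportion correct = 5/8
IES = 729.8000 / (5/8) = 1167.680 ms

1168 ms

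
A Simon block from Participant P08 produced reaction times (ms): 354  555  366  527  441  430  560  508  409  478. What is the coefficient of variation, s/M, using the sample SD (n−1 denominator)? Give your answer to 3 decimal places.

0.161

n = 10, Σ = 4628, M = 462.8000
Σ(x−M)² = 49997.600; s = √(49997.600/9) = 74.5338
CV = 74.5338 / 462.8000 = 0.16105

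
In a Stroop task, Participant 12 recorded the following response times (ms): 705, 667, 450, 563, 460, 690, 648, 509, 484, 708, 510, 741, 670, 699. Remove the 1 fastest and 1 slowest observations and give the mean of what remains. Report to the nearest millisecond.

609 ms

Sorted: 450, 460, 484, 509, 510, 563, 648, 667, 670, 690, 699, 705, 708, 741
Drop lowest 1 (450) and highest 1 (741)
Remaining (n=12): Σ = 7313, mean = 7313/12 = 609.417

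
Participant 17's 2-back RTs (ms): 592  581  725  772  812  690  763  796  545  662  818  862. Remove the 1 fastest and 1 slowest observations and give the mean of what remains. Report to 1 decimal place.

721.1 ms

Sorted: 545, 581, 592, 662, 690, 725, 763, 772, 796, 812, 818, 862
Drop lowest 1 (545) and highest 1 (862)
Remaining (n=10): Σ = 7211, mean = 7211/10 = 721.100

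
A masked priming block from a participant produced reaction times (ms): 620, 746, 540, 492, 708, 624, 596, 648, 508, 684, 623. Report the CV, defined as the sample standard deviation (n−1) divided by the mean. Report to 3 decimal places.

0.130

n = 11, Σ = 6789, M = 617.1818
Σ(x−M)² = 64341.636; s = √(64341.636/10) = 80.2132
CV = 80.2132 / 617.1818 = 0.12997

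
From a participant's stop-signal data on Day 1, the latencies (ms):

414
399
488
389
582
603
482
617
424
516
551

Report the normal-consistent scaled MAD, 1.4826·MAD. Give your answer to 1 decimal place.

109.7 ms

Sorted: 389, 399, 414, 424, 482, 488, 516, 551, 582, 603, 617 → median = 488
|x − 488| sorted: 0, 6, 28, 63, 64, 74, 89, 94, 99, 115, 129 → MAD = 74
Robust SD ≈ 1.4826 × 74 = 109.712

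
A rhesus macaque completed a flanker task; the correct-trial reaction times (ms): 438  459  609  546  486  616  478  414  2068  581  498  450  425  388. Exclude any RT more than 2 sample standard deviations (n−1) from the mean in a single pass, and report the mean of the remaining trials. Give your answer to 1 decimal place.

n = 14, ΣRT = 8456, M = 604.000
Σ(x−M)² = 2375488.00; s = √(2375488.00/13) = 427.469
Cutoffs: 604.000 ± 2·427.469 → [-250.9, 1458.9]
Outside: 2068 → excluded.
Retained (n=13): Σ = 6388, mean = 6388/13 = 491.385

491.4 ms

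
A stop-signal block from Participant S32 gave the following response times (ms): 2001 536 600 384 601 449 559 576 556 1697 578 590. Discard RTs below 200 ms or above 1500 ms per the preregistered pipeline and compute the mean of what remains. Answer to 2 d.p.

542.90 ms

Excluded: 1697, 2001
Retained (n=10): Σ = 5429
Mean = 5429/10 = 542.9000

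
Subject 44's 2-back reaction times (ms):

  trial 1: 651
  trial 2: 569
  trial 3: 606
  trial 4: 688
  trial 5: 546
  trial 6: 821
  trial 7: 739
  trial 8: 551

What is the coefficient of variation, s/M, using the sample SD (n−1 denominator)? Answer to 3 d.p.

n = 8, Σ = 5171, M = 646.3750
Σ(x−M)² = 67615.875; s = √(67615.875/7) = 98.2823
CV = 98.2823 / 646.3750 = 0.15205

0.152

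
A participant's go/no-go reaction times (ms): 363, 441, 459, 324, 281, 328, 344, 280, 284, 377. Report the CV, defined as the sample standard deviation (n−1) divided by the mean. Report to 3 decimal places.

0.182

n = 10, Σ = 3481, M = 348.1000
Σ(x−M)² = 36236.900; s = √(36236.900/9) = 63.4533
CV = 63.4533 / 348.1000 = 0.18228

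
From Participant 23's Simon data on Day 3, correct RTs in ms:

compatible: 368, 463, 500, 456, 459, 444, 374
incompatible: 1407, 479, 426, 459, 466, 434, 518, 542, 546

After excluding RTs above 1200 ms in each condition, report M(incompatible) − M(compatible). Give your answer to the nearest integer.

46 ms

incompatible: exclude 1407
M(compatible) = 3064/7 = 437.714
M(incompatible) = 3870/8 = 483.750
Difference = 483.750 − 437.714 = 46.036 ms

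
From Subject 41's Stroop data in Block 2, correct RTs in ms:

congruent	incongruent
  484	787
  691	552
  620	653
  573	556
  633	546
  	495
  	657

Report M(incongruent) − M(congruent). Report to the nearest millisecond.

M(congruent) = 3001/5 = 600.200
M(incongruent) = 4246/7 = 606.571
Difference = 606.571 − 600.200 = 6.371 ms

6 ms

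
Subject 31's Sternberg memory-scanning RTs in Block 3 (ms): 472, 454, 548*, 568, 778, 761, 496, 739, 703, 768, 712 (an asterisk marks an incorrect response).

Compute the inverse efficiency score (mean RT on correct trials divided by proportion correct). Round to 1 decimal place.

Correct trials (n=10): 472, 454, 568, 778, 761, 496, 739, 703, 768, 712
Mean correct RT = 6451/10 = 645.1000 ms
Proportion correct = 10/11
IES = 645.1000 / (10/11) = 709.610 ms

709.6 ms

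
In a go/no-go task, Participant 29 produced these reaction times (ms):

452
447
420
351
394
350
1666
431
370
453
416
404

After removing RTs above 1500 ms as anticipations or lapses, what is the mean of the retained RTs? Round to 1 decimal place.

Excluded: 1666
Retained (n=11): Σ = 4488
Mean = 4488/11 = 408.0000

408.0 ms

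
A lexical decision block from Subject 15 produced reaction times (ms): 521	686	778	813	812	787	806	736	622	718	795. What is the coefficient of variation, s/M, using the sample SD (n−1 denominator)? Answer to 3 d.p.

n = 11, Σ = 8074, M = 734.0000
Σ(x−M)² = 86452.000; s = √(86452.000/10) = 92.9796
CV = 92.9796 / 734.0000 = 0.12668

0.127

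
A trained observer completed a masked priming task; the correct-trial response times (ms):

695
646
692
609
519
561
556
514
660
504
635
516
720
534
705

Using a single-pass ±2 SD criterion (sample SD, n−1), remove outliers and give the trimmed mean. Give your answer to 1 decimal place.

n = 15, ΣRT = 9066, M = 604.400
Σ(x−M)² = 87687.60; s = √(87687.60/14) = 79.142
Cutoffs: 604.400 ± 2·79.142 → [446.1, 762.7]
No RTs fall outside the cutoffs; all 15 retained. Mean = 9066/15 = 604.400

604.4 ms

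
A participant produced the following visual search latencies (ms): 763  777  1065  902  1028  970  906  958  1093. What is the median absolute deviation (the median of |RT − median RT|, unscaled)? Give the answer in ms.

Sorted: 763, 777, 902, 906, 958, 970, 1028, 1065, 1093 → median = 958
|x − 958|: 195, 181, 107, 56, 70, 12, 52, 0, 135
Sorted deviations: 0, 12, 52, 56, 70, 107, 135, 181, 195 → MAD = 70

70 ms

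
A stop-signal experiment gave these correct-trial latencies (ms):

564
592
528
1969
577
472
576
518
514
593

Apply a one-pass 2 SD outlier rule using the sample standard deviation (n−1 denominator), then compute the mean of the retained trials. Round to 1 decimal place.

n = 10, ΣRT = 6903, M = 690.300
Σ(x−M)² = 1830822.10; s = √(1830822.10/9) = 451.026
Cutoffs: 690.300 ± 2·451.026 → [-211.8, 1592.4]
Outside: 1969 → excluded.
Retained (n=9): Σ = 4934, mean = 4934/9 = 548.222

548.2 ms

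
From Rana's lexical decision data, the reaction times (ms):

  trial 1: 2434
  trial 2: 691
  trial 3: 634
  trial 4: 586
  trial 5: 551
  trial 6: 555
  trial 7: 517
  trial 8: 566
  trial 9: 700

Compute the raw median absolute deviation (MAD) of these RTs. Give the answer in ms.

Sorted: 517, 551, 555, 566, 586, 634, 691, 700, 2434 → median = 586
|x − 586|: 1848, 105, 48, 0, 35, 31, 69, 20, 114
Sorted deviations: 0, 20, 31, 35, 48, 69, 105, 114, 1848 → MAD = 48

48 ms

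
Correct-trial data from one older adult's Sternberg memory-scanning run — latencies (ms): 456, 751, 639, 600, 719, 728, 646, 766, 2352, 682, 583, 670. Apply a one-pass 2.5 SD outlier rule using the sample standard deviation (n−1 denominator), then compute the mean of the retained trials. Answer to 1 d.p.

658.2 ms

n = 12, ΣRT = 9592, M = 799.333
Σ(x−M)² = 2709886.67; s = √(2709886.67/11) = 496.340
Cutoffs: 799.333 ± 2.5·496.340 → [-441.5, 2040.2]
Outside: 2352 → excluded.
Retained (n=11): Σ = 7240, mean = 7240/11 = 658.182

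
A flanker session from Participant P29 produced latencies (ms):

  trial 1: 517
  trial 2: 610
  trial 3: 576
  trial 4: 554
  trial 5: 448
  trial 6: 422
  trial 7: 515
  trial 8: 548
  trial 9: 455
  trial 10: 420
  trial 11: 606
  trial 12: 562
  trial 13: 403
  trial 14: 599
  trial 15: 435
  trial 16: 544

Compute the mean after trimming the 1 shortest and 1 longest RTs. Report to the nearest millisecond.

Sorted: 403, 420, 422, 435, 448, 455, 515, 517, 544, 548, 554, 562, 576, 599, 606, 610
Drop lowest 1 (403) and highest 1 (610)
Remaining (n=14): Σ = 7201, mean = 7201/14 = 514.357

514 ms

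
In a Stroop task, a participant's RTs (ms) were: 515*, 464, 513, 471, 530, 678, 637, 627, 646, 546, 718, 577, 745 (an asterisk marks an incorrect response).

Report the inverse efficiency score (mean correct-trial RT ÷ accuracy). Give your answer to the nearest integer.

Correct trials (n=12): 464, 513, 471, 530, 678, 637, 627, 646, 546, 718, 577, 745
Mean correct RT = 7152/12 = 596.0000 ms
Proportion correct = 12/13
IES = 596.0000 / (12/13) = 645.667 ms

646 ms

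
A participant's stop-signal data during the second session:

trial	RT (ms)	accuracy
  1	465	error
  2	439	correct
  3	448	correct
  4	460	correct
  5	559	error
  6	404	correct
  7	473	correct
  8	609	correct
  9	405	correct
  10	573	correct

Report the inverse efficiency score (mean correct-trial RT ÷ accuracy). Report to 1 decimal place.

Correct trials (n=8): 439, 448, 460, 404, 473, 609, 405, 573
Mean correct RT = 3811/8 = 476.3750 ms
Proportion correct = 8/10
IES = 476.3750 / (8/10) = 595.469 ms

595.5 ms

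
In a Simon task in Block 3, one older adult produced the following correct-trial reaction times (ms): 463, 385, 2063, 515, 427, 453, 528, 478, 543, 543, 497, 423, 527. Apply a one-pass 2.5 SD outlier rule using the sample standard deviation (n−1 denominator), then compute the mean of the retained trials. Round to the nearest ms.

n = 13, ΣRT = 7845, M = 603.462
Σ(x−M)² = 2337803.23; s = √(2337803.23/12) = 441.381
Cutoffs: 603.462 ± 2.5·441.381 → [-500.0, 1706.9]
Outside: 2063 → excluded.
Retained (n=12): Σ = 5782, mean = 5782/12 = 481.833

482 ms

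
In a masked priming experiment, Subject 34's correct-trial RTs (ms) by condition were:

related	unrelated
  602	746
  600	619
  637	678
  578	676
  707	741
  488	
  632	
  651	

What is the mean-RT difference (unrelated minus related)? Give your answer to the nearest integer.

80 ms

M(related) = 4895/8 = 611.875
M(unrelated) = 3460/5 = 692.000
Difference = 692.000 − 611.875 = 80.125 ms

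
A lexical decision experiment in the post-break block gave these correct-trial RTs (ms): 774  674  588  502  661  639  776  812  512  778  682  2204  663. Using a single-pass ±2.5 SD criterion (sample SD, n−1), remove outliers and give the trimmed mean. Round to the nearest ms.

n = 13, ΣRT = 10265, M = 789.615
Σ(x−M)² = 2282197.08; s = √(2282197.08/12) = 436.100
Cutoffs: 789.615 ± 2.5·436.100 → [-300.6, 1879.9]
Outside: 2204 → excluded.
Retained (n=12): Σ = 8061, mean = 8061/12 = 671.750

672 ms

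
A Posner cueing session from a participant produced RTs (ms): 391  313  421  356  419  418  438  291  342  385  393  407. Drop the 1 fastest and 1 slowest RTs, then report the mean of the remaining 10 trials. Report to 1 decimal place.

384.5 ms

Sorted: 291, 313, 342, 356, 385, 391, 393, 407, 418, 419, 421, 438
Drop lowest 1 (291) and highest 1 (438)
Remaining (n=10): Σ = 3845, mean = 3845/10 = 384.500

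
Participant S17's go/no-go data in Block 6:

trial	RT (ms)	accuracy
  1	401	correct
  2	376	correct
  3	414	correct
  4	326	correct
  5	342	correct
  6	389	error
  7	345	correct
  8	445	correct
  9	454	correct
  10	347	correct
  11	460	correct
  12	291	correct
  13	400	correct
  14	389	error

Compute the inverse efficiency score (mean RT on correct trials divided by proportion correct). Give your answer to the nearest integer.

Correct trials (n=12): 401, 376, 414, 326, 342, 345, 445, 454, 347, 460, 291, 400
Mean correct RT = 4601/12 = 383.4167 ms
Proportion correct = 12/14
IES = 383.4167 / (12/14) = 447.319 ms

447 ms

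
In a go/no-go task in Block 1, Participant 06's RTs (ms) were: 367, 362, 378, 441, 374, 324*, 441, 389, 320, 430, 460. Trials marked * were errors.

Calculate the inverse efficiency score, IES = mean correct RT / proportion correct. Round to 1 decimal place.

Correct trials (n=10): 367, 362, 378, 441, 374, 441, 389, 320, 430, 460
Mean correct RT = 3962/10 = 396.2000 ms
Proportion correct = 10/11
IES = 396.2000 / (10/11) = 435.820 ms

435.8 ms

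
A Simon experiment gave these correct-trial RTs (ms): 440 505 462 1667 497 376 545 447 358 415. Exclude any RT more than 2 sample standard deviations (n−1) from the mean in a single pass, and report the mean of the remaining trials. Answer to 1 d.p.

449.4 ms

n = 10, ΣRT = 5712, M = 571.200
Σ(x−M)² = 1363871.60; s = √(1363871.60/9) = 389.283
Cutoffs: 571.200 ± 2·389.283 → [-207.4, 1349.8]
Outside: 1667 → excluded.
Retained (n=9): Σ = 4045, mean = 4045/9 = 449.444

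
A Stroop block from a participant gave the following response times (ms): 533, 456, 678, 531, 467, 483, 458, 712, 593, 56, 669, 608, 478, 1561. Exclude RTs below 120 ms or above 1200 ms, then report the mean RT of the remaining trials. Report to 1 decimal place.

Excluded: 56, 1561
Retained (n=12): Σ = 6666
Mean = 6666/12 = 555.5000

555.5 ms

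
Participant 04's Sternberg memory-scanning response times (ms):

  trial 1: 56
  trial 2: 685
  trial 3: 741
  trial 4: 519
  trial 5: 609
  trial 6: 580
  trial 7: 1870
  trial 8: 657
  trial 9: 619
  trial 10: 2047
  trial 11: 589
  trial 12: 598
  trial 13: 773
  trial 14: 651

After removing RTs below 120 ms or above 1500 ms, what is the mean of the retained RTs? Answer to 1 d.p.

638.3 ms

Excluded: 56, 1870, 2047
Retained (n=11): Σ = 7021
Mean = 7021/11 = 638.2727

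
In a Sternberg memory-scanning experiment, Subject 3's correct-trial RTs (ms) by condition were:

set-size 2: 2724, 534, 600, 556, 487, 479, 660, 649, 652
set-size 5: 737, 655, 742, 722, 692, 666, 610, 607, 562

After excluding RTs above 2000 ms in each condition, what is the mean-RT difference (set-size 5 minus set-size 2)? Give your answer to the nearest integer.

set-size 2: exclude 2724
M(set-size 2) = 4617/8 = 577.125
M(set-size 5) = 5993/9 = 665.889
Difference = 665.889 − 577.125 = 88.764 ms

89 ms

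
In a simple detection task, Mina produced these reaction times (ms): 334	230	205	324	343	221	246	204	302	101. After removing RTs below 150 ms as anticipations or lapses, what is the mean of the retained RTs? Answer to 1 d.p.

Excluded: 101
Retained (n=9): Σ = 2409
Mean = 2409/9 = 267.6667

267.7 ms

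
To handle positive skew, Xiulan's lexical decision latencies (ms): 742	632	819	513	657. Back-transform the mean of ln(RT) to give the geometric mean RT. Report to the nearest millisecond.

664 ms

ln(RT): 6.6093, 6.4489, 6.7081, 6.2403, 6.4877
Mean ln(RT) = 32.4943/5 = 6.49886
Geometric mean = exp(6.49886) = 664.38 ms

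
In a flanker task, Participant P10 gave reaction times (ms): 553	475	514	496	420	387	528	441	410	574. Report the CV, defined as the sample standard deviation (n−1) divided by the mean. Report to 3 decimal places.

0.133

n = 10, Σ = 4798, M = 479.8000
Σ(x−M)² = 36575.600; s = √(36575.600/9) = 63.7492
CV = 63.7492 / 479.8000 = 0.13287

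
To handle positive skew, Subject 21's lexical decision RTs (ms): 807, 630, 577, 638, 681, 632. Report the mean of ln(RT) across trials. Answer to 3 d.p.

6.488

ln(RT): 6.6933, 6.4457, 6.3578, 6.4583, 6.5236, 6.4489
Σ ln(RT) = 38.9277
Mean = 38.9277/6 = 6.48795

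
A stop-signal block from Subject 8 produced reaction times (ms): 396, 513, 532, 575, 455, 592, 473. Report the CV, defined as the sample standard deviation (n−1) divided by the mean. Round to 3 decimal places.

n = 7, Σ = 3536, M = 505.1429
Σ(x−M)² = 28666.857; s = √(28666.857/6) = 69.1217
CV = 69.1217 / 505.1429 = 0.13684

0.137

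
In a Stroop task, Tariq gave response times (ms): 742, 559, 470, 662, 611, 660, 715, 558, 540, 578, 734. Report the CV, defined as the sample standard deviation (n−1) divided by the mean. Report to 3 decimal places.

n = 11, Σ = 6829, M = 620.8182
Σ(x−M)² = 78571.636; s = √(78571.636/10) = 88.6406
CV = 88.6406 / 620.8182 = 0.14278

0.143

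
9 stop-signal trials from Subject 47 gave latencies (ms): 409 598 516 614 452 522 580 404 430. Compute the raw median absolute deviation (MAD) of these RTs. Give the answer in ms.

Sorted: 404, 409, 430, 452, 516, 522, 580, 598, 614 → median = 516
|x − 516|: 107, 82, 0, 98, 64, 6, 64, 112, 86
Sorted deviations: 0, 6, 64, 64, 82, 86, 98, 107, 112 → MAD = 82

82 ms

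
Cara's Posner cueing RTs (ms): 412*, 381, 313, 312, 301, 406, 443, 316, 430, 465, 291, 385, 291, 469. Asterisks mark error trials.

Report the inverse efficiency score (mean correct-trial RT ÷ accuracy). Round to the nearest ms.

398 ms

Correct trials (n=13): 381, 313, 312, 301, 406, 443, 316, 430, 465, 291, 385, 291, 469
Mean correct RT = 4803/13 = 369.4615 ms
Proportion correct = 13/14
IES = 369.4615 / (13/14) = 397.882 ms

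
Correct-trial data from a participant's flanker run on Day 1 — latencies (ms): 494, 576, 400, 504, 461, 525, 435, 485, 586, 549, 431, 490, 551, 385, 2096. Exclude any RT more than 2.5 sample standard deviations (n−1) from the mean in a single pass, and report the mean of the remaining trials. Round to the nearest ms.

491 ms

n = 15, ΣRT = 8968, M = 597.867
Σ(x−M)² = 2456455.73; s = √(2456455.73/14) = 418.881
Cutoffs: 597.867 ± 2.5·418.881 → [-449.3, 1645.1]
Outside: 2096 → excluded.
Retained (n=14): Σ = 6872, mean = 6872/14 = 490.857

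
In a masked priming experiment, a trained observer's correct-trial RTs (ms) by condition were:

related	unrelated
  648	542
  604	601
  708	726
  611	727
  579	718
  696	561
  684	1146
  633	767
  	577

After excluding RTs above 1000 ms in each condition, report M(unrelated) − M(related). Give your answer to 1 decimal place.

7.0 ms

unrelated: exclude 1146
M(related) = 5163/8 = 645.375
M(unrelated) = 5219/8 = 652.375
Difference = 652.375 − 645.375 = 7.000 ms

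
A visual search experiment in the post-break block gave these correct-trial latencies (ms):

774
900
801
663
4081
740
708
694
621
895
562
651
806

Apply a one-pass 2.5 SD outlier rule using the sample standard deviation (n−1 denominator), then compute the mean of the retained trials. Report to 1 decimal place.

734.6 ms

n = 13, ΣRT = 12896, M = 992.000
Σ(x−M)² = 10458422.00; s = √(10458422.00/12) = 933.560
Cutoffs: 992.000 ± 2.5·933.560 → [-1341.9, 3325.9]
Outside: 4081 → excluded.
Retained (n=12): Σ = 8815, mean = 8815/12 = 734.583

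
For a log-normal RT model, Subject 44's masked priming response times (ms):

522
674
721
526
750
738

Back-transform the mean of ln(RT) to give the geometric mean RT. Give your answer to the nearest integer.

ln(RT): 6.2577, 6.5132, 6.5806, 6.2653, 6.6201, 6.6039
Mean ln(RT) = 38.8409/6 = 6.47348
Geometric mean = exp(6.47348) = 647.73 ms

648 ms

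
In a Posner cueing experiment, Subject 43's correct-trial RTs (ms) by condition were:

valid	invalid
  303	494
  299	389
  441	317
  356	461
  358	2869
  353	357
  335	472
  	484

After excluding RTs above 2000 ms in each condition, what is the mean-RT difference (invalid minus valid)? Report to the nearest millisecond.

76 ms

invalid: exclude 2869
M(valid) = 2445/7 = 349.286
M(invalid) = 2974/7 = 424.857
Difference = 424.857 − 349.286 = 75.571 ms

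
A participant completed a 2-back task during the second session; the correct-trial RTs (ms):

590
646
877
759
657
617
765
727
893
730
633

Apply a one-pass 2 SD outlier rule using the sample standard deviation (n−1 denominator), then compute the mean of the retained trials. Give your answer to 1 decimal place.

717.6 ms

n = 11, ΣRT = 7894, M = 717.636
Σ(x−M)² = 102734.55; s = √(102734.55/10) = 101.358
Cutoffs: 717.636 ± 2·101.358 → [514.9, 920.4]
No RTs fall outside the cutoffs; all 11 retained. Mean = 7894/11 = 717.636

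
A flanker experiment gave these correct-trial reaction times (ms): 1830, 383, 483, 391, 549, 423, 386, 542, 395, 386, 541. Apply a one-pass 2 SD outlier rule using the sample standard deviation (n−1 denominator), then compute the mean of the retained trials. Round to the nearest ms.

448 ms

n = 11, ΣRT = 6309, M = 573.545
Σ(x−M)² = 1784052.73; s = √(1784052.73/10) = 422.380
Cutoffs: 573.545 ± 2·422.380 → [-271.2, 1418.3]
Outside: 1830 → excluded.
Retained (n=10): Σ = 4479, mean = 4479/10 = 447.900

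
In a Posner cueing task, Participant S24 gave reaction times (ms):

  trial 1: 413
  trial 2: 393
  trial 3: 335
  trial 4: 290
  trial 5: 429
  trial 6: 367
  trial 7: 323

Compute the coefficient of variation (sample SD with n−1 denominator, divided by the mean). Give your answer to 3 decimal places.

0.139

n = 7, Σ = 2550, M = 364.2857
Σ(x−M)² = 15473.429; s = √(15473.429/6) = 50.7829
CV = 50.7829 / 364.2857 = 0.13940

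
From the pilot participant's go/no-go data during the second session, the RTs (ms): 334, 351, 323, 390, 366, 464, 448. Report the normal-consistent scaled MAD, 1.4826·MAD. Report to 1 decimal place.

47.4 ms

Sorted: 323, 334, 351, 366, 390, 448, 464 → median = 366
|x − 366| sorted: 0, 15, 24, 32, 43, 82, 98 → MAD = 32
Robust SD ≈ 1.4826 × 32 = 47.443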